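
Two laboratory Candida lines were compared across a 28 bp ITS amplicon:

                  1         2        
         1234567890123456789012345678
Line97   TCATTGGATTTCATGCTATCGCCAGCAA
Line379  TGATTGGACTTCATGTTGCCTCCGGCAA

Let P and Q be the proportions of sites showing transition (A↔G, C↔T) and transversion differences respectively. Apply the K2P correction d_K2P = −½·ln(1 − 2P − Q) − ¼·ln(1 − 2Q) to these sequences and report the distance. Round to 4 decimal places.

Mismatches occur at site 2 (C→G, transversion), site 9 (T→C, transition), site 16 (C→T, transition), site 18 (A→G, transition), site 19 (T→C, transition), site 21 (G→T, transversion), site 24 (A→G, transition).
Of the 7 differences, 5 transitions and 2 transversions over 28 sites: P = 5/28 = 0.178571, Q = 2/28 = 0.071429.
d = −0.5·ln(0.571429) − 0.25·ln(0.857142) = −0.5·(-0.559615) − 0.25·(-0.154152) = 0.3183.

0.3183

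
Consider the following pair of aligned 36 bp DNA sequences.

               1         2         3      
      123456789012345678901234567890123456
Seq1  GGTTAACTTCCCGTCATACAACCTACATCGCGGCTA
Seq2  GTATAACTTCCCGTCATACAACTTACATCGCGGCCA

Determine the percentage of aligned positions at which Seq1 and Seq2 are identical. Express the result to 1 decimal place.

88.9%

Differing sites — 2:G/T; 3:T/A; 23:C/T; 35:T/C.
32 of the 36 sites match, so the percent identity is 32/36 × 100 = 88.9%.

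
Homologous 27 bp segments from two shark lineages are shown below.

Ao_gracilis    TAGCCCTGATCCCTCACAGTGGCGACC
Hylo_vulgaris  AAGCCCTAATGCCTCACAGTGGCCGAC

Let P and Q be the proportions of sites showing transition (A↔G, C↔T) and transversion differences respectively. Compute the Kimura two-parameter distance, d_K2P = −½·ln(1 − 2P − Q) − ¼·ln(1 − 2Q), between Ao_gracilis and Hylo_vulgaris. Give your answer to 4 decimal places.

0.2635

Differing sites — 1:T/A (Tv); 8:G/A (Ti); 11:C/G (Tv); 24:G/C (Tv); 25:A/G (Ti); 26:C/A (Tv).
Of the 6 differences, 2 transitions and 4 transversions over 27 sites: P = 2/27 = 0.074074, Q = 4/27 = 0.148148.
d = −0.5·ln(0.703704) − 0.25·ln(0.703704) = −0.5·(-0.351397) − 0.25·(-0.351397) = 0.2635.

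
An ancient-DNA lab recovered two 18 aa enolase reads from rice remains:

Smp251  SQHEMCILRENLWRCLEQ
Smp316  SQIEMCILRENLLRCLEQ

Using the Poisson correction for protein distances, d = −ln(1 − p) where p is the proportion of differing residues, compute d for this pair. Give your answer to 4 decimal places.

0.1178

Mismatches occur at site 3 (H/I), site 13 (W/L).
p = 2/18 = 0.111111.
d = −ln(1 − 0.111111) = −ln(0.888889) = 0.1178.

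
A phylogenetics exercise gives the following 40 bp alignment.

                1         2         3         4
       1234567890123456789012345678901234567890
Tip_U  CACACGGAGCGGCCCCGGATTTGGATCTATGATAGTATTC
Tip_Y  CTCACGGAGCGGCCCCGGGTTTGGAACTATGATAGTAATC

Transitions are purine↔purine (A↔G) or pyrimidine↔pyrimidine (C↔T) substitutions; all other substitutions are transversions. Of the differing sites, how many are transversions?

3

Mismatches occur at site 2 (A/T, transversion), site 19 (A/G, transition), site 26 (T/A, transversion), site 38 (T/A, transversion).
Of the 4 differences, 1 transition and 3 transversions, so the answer is 3.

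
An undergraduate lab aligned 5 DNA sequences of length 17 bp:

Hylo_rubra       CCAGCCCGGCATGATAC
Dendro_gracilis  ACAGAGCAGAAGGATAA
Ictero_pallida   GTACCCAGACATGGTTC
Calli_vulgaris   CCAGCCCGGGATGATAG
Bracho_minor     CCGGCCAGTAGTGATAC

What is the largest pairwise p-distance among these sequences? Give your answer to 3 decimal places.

Pairwise Hamming distances:
  Hylo_rubra vs Dendro_gracilis: 7
  Hylo_rubra vs Ictero_pallida: 7
  Hylo_rubra vs Calli_vulgaris: 2
  Hylo_rubra vs Bracho_minor: 5
  Dendro_gracilis vs Ictero_pallida: 13
  Dendro_gracilis vs Calli_vulgaris: 7
  Dendro_gracilis vs Bracho_minor: 10
  Ictero_pallida vs Calli_vulgaris: 9
  Ictero_pallida vs Bracho_minor: 9
  Calli_vulgaris vs Bracho_minor: 6
The largest is 13 mismatches, between Dendro_gracilis and Ictero_pallida; p = 13/17 = 0.765.

0.765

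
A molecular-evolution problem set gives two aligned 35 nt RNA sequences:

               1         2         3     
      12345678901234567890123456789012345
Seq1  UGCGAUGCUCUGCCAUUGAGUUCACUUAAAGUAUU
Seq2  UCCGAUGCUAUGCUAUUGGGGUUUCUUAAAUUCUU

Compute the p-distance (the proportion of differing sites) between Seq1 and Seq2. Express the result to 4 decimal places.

0.2571

Differing sites — 2:G/C; 10:C/A; 14:C/U; 19:A/G; 21:U/G; 23:C/U; 24:A/U; 31:G/U; 33:A/C.
There are 9 differences over 35 sites, so p = 9/35 = 0.2571.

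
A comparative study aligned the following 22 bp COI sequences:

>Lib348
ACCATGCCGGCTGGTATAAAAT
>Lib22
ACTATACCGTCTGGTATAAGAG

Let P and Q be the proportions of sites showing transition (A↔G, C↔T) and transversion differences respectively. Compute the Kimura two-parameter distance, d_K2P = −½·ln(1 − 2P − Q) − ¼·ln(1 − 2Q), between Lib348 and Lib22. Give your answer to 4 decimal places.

Mismatches occur at site 3 (C↔T, transition), site 6 (G↔A, transition), site 10 (G↔T, transversion), site 20 (A↔G, transition), site 22 (T↔G, transversion).
Of the 5 differences, 3 transitions and 2 transversions over 22 sites: P = 3/22 = 0.136364, Q = 2/22 = 0.090909.
d = −0.5·ln(0.636363) − 0.25·ln(0.818182) = −0.5·(-0.451986) − 0.25·(-0.200670) = 0.2762.

0.2762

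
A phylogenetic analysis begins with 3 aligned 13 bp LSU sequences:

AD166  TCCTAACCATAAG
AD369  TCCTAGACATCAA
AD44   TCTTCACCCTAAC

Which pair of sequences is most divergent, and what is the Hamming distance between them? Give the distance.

Pairwise Hamming distances:
  AD166 vs AD369: 4
  AD166 vs AD44: 4
  AD369 vs AD44: 7
The largest is 7, between AD369 and AD44.

7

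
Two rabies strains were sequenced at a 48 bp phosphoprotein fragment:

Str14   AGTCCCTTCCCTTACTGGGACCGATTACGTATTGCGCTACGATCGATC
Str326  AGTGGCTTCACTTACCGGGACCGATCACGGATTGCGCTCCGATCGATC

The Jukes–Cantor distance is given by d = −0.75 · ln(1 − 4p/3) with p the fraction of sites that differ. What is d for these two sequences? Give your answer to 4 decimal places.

0.1622

Mismatches occur at site 4 (C→G), site 5 (C→G), site 10 (C→A), site 16 (T→C), site 26 (T→C), site 30 (T→G), site 39 (A→C).
p = 7/48 = 0.145833.
d = −0.75 · ln(1 − (4/3)·0.145833) = −0.75 · ln(0.805556) = −0.75 · (-0.216223) = 0.1622.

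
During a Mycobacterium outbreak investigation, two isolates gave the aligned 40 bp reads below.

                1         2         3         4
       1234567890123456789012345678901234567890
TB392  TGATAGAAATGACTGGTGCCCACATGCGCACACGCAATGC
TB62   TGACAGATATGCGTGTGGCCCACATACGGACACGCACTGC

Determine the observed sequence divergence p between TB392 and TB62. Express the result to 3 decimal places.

0.225

Mismatches occur at site 4 (T→C), site 8 (A→T), site 12 (A→C), site 13 (C→G), site 16 (G→T), site 17 (T→G), site 26 (G→A), site 29 (C→G), site 37 (A→C).
There are 9 differences over 40 sites, so p = 9/40 = 0.225.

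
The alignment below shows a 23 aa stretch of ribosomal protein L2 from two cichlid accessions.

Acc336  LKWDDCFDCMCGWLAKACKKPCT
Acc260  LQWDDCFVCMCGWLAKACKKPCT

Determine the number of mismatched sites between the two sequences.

2

Mismatches occur at site 2 (K↔Q), site 8 (D↔V).
That gives 2 mismatches out of 23 aligned sites, so the Hamming distance is 2.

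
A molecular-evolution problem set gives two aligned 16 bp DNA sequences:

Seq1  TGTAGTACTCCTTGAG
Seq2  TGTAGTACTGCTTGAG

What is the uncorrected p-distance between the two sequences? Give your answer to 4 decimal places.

The sequences differ at position 10 (C/G).
There are 1 differences over 16 sites, so p = 1/16 = 0.0625.

0.0625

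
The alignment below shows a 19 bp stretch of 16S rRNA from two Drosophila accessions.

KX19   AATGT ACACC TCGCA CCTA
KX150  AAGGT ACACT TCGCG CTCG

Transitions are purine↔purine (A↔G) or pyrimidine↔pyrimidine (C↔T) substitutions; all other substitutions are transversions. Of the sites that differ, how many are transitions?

5

Differing sites — 3:T/G (Tv); 10:C/T (Ti); 15:A/G (Ti); 17:C/T (Ti); 18:T/C (Ti); 19:A/G (Ti).
Of the 6 differences, 5 transitions and 1 transversion, so the answer is 5.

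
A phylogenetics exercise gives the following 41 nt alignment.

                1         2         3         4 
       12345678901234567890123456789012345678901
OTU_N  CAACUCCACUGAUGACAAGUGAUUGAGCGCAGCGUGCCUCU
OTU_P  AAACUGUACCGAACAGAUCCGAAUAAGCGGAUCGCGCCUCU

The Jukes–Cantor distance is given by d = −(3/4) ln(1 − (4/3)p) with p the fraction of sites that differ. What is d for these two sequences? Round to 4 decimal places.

The sequences differ at positions 1 (C/A), 6 (C/G), 7 (C/U), 10 (U/C), 13 (U/A), 14 (G/C), 16 (C/G), 18 (A/U), 19 (G/C), 20 (U/C), 23 (U/A), 25 (G/A), 30 (C/G), 32 (G/U), 35 (U/C).
p = 15/41 = 0.365854.
d = −0.75 · ln(1 − (4/3)·0.365854) = −0.75 · ln(0.512195) = −0.75 · (-0.669050) = 0.5018.

0.5018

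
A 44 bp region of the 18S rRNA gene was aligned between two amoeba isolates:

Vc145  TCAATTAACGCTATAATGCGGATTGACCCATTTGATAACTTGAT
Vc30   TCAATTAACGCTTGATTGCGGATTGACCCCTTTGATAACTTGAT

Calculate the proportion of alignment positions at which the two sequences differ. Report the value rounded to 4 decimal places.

0.0909

Mismatches occur at site 13 (A/T), site 14 (T/G), site 16 (A/T), site 30 (A/C).
There are 4 differences over 44 sites, so p = 4/44 = 0.0909.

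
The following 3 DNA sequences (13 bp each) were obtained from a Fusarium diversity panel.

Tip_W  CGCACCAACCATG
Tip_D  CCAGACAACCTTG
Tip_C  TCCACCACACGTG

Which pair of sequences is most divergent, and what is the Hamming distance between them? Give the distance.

7

Pairwise Hamming distances:
  Tip_W vs Tip_D: 5
  Tip_W vs Tip_C: 5
  Tip_D vs Tip_C: 7
The largest is 7, between Tip_D and Tip_C.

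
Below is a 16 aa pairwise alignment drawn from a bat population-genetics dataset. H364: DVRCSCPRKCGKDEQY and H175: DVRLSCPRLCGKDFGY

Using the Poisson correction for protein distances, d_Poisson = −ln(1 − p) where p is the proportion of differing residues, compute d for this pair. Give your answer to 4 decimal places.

Differing sites — 4:C/L; 9:K/L; 14:E/F; 15:Q/G.
p = 4/16 = 0.250000.
d = −ln(1 − 0.250000) = −ln(0.750000) = 0.2877.

0.2877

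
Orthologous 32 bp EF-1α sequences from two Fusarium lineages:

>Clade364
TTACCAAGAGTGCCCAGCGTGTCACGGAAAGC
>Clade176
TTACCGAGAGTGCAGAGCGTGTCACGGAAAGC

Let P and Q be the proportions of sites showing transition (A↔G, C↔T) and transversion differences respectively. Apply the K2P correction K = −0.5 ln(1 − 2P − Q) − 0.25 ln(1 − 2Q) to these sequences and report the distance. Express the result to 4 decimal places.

Mismatches occur at site 6 (A↔G, transition), site 14 (C↔A, transversion), site 15 (C↔G, transversion).
Of the 3 differences, 1 transition and 2 transversions over 32 sites: P = 1/32 = 0.031250, Q = 2/32 = 0.062500.
d = −0.5·ln(0.875000) − 0.25·ln(0.875000) = −0.5·(-0.133531) − 0.25·(-0.133531) = 0.1001.

0.1001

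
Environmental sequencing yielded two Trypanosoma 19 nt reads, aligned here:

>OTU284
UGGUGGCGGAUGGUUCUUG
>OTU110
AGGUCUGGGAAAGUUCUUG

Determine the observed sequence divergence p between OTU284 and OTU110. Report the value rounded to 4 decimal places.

The sequences differ at positions 1 (U/A), 5 (G/C), 6 (G/U), 7 (C/G), 11 (U/A), 12 (G/A).
There are 6 differences over 19 sites, so p = 6/19 = 0.3158.

0.3158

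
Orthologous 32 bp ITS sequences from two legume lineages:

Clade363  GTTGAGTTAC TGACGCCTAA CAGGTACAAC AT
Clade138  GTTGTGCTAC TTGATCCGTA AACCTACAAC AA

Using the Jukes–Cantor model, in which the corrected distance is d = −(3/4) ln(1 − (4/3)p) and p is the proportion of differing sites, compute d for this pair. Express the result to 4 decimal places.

Differing sites — 5:A/T; 7:T/C; 12:G/T; 13:A/G; 14:C/A; 15:G/T; 18:T/G; 19:A/T; 21:C/A; 23:G/C; 24:G/C; 32:T/A.
p = 12/32 = 0.375000.
d = −0.75 · ln(1 − (4/3)·0.375000) = −0.75 · ln(0.500000) = −0.75 · (-0.693147) = 0.5199.

0.5199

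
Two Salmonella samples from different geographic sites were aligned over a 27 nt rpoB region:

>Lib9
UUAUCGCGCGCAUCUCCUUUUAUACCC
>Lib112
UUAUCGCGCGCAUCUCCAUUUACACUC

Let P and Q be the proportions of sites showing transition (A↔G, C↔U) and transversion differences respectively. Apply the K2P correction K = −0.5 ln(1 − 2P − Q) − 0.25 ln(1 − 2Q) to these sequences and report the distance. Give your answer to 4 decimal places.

The sequences differ at positions 18 (U/A, transversion), 23 (U/C, transition), 26 (C/U, transition).
Of the 3 differences, 2 transitions and 1 transversion over 27 sites: P = 2/27 = 0.074074, Q = 1/27 = 0.037037.
d = −0.5·ln(0.814815) − 0.25·ln(0.925926) = −0.5·(-0.204794) − 0.25·(-0.076961) = 0.1216.

0.1216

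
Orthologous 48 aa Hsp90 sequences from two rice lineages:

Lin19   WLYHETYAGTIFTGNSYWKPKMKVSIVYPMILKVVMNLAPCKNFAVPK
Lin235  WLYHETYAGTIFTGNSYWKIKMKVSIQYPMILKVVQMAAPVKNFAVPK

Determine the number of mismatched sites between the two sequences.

Mismatches occur at site 20 (P/I), site 27 (V/Q), site 36 (M/Q), site 37 (N/M), site 38 (L/A), site 41 (C/V).
That gives 6 mismatches out of 48 aligned sites, so the Hamming distance is 6.

6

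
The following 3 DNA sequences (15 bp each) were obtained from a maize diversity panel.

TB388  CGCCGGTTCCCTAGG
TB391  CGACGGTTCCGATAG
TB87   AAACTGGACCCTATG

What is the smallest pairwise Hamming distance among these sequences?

5

Pairwise Hamming distances:
  TB388 vs TB391: 5
  TB388 vs TB87: 7
  TB391 vs TB87: 9
The smallest is 5, between TB388 and TB391.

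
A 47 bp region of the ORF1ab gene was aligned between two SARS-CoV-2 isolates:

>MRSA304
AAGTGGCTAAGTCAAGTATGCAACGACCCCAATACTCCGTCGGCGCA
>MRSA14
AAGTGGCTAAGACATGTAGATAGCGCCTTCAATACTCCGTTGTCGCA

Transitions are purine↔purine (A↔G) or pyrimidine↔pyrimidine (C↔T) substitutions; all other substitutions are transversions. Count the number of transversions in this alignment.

5

Differing sites — 12:T/A (Tv); 15:A/T (Tv); 19:T/G (Tv); 20:G/A (Ti); 21:C/T (Ti); 23:A/G (Ti); 26:A/C (Tv); 28:C/T (Ti); 29:C/T (Ti); 41:C/T (Ti); 43:G/T (Tv).
Of the 11 differences, 6 transitions and 5 transversions, so the answer is 5.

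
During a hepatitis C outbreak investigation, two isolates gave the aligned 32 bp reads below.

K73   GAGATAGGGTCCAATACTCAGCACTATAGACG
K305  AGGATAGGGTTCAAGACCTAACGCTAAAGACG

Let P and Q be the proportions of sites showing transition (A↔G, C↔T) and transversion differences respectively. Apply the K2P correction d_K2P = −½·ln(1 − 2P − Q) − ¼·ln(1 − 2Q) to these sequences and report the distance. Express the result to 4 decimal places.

0.3800

Differing sites — 1:G/A (Ti); 2:A/G (Ti); 11:C/T (Ti); 15:T/G (Tv); 18:T/C (Ti); 19:C/T (Ti); 21:G/A (Ti); 23:A/G (Ti); 27:T/A (Tv).
Of the 9 differences, 7 transitions and 2 transversions over 32 sites: P = 7/32 = 0.218750, Q = 2/32 = 0.062500.
d = −0.5·ln(0.500000) − 0.25·ln(0.875000) = −0.5·(-0.693147) − 0.25·(-0.133531) = 0.3800.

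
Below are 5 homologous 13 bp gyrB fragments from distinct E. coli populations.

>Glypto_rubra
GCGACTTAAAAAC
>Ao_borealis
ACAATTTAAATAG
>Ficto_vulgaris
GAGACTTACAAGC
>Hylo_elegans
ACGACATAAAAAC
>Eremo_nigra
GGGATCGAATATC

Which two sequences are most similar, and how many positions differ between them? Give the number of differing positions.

Pairwise Hamming distances:
  Glypto_rubra vs Ao_borealis: 5
  Glypto_rubra vs Ficto_vulgaris: 3
  Glypto_rubra vs Hylo_elegans: 2
  Glypto_rubra vs Eremo_nigra: 6
  Ao_borealis vs Ficto_vulgaris: 8
  Ao_borealis vs Hylo_elegans: 5
  Ao_borealis vs Eremo_nigra: 9
  Ficto_vulgaris vs Hylo_elegans: 5
  Ficto_vulgaris vs Eremo_nigra: 7
  Hylo_elegans vs Eremo_nigra: 7
The smallest is 2, between Glypto_rubra and Hylo_elegans.

2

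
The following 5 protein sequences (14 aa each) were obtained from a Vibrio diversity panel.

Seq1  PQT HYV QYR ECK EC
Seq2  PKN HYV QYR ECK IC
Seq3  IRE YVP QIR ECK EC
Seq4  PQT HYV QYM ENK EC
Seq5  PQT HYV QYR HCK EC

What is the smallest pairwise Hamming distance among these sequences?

Pairwise Hamming distances:
  Seq1 vs Seq2: 3
  Seq1 vs Seq3: 7
  Seq1 vs Seq4: 2
  Seq1 vs Seq5: 1
  Seq2 vs Seq3: 8
  Seq2 vs Seq4: 5
  Seq2 vs Seq5: 4
  Seq3 vs Seq4: 9
  Seq3 vs Seq5: 8
  Seq4 vs Seq5: 3
The smallest is 1, between Seq1 and Seq5.

1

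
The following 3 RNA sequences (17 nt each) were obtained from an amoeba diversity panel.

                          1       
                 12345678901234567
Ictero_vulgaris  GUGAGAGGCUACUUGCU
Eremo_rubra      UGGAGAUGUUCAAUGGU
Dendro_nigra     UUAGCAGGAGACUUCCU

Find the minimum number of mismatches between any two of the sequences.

7

Pairwise Hamming distances:
  Ictero_vulgaris vs Eremo_rubra: 8
  Ictero_vulgaris vs Dendro_nigra: 7
  Eremo_rubra vs Dendro_nigra: 12
The smallest is 7, between Ictero_vulgaris and Dendro_nigra.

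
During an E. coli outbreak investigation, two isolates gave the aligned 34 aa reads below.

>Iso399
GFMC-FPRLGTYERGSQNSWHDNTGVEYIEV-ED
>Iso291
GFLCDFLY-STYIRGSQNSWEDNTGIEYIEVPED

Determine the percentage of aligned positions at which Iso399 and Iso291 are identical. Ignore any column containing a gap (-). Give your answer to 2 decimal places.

77.42%

Excluding the 3 gap columns leaves 31 comparable sites.
Differing sites — 3:M/L; 7:P/L; 8:R/Y; 10:G/S; 13:E/I; 21:H/E; 26:V/I.
24 of the 31 comparable sites match, so the percent identity is 24/31 × 100 = 77.42%.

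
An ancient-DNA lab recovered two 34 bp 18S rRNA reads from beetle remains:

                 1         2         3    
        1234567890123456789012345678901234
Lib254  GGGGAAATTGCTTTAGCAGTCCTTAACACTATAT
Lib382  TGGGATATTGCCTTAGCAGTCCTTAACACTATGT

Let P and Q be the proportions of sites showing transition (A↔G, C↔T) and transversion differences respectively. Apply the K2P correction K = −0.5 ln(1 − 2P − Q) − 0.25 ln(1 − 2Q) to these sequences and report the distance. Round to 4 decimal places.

0.1284

Mismatches occur at site 1 (G→T, transversion), site 6 (A→T, transversion), site 12 (T→C, transition), site 33 (A→G, transition).
Of the 4 differences, 2 transitions and 2 transversions over 34 sites: P = 2/34 = 0.058824, Q = 2/34 = 0.058824.
d = −0.5·ln(0.823528) − 0.25·ln(0.882352) = −0.5·(-0.194158) − 0.25·(-0.125164) = 0.1284.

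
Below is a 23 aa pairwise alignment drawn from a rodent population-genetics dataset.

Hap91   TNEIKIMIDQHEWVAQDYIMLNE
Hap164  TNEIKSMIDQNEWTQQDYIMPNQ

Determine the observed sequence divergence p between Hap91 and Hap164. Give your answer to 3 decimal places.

0.261

Differing sites — 6:I/S; 11:H/N; 14:V/T; 15:A/Q; 21:L/P; 23:E/Q.
There are 6 differences over 23 sites, so p = 6/23 = 0.261.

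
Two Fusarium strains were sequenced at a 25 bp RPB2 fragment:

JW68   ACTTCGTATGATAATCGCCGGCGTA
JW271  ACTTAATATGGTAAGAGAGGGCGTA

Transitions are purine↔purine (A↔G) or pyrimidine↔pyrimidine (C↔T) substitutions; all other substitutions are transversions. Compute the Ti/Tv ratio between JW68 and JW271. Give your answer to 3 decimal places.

0.400

Differing sites — 5:C/A (Tv); 6:G/A (Ti); 11:A/G (Ti); 15:T/G (Tv); 16:C/A (Tv); 18:C/A (Tv); 19:C/G (Tv).
Of the 7 differences, 2 transitions and 5 transversions, so Ti/Tv = 2/5 = 0.400.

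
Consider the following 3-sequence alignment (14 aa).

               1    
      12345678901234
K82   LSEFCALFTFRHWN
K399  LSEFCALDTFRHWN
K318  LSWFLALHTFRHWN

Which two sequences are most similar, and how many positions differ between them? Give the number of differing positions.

Pairwise Hamming distances:
  K82 vs K399: 1
  K82 vs K318: 3
  K399 vs K318: 3
The smallest is 1, between K82 and K399.

1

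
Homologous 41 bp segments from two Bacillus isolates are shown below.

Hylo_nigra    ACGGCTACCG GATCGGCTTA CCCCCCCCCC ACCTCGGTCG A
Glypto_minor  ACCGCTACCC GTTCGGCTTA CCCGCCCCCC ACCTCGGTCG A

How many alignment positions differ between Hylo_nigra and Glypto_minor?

4

The sequences differ at positions 3 (G/C), 10 (G/C), 12 (A/T), 24 (C/G).
That gives 4 mismatches out of 41 aligned sites, so the Hamming distance is 4.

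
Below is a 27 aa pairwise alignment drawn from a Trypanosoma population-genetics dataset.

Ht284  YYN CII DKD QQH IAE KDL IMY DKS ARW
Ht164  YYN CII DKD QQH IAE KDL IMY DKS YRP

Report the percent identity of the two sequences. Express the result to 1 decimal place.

The sequences differ at positions 25 (A/Y), 27 (W/P).
25 of the 27 sites match, so the percent identity is 25/27 × 100 = 92.6%.

92.6%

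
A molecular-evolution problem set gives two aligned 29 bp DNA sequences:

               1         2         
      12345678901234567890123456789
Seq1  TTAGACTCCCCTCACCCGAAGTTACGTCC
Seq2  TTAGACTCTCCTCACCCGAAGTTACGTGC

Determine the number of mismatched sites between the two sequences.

2

Differing sites — 9:C/T; 28:C/G.
That gives 2 mismatches out of 29 aligned sites, so the Hamming distance is 2.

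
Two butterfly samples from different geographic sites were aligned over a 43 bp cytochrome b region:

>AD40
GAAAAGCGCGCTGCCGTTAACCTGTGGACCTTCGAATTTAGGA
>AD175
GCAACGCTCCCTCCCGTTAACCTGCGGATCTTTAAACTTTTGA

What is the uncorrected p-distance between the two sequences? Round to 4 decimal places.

0.2791

Differing sites — 2:A/C; 5:A/C; 8:G/T; 10:G/C; 13:G/C; 25:T/C; 29:C/T; 33:C/T; 34:G/A; 37:T/C; 40:A/T; 41:G/T.
There are 12 differences over 43 sites, so p = 12/43 = 0.2791.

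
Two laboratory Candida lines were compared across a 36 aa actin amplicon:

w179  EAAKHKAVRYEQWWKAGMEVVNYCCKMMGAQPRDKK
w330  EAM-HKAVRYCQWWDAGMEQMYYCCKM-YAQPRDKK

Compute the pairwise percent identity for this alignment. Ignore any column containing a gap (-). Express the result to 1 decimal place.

Excluding the 2 gap columns leaves 34 comparable sites.
Differing sites — 3:A/M; 11:E/C; 15:K/D; 20:V/Q; 21:V/M; 22:N/Y; 29:G/Y.
27 of the 34 comparable sites match, so the percent identity is 27/34 × 100 = 79.4%.

79.4%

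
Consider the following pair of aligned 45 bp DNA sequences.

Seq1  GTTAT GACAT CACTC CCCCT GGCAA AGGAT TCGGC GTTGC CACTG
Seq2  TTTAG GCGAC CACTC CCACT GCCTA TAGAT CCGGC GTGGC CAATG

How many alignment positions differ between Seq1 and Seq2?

The sequences differ at positions 1 (G/T), 5 (T/G), 7 (A/C), 8 (C/G), 10 (T/C), 18 (C/A), 22 (G/C), 24 (A/T), 26 (A/T), 27 (G/A), 31 (T/C), 38 (T/G), 43 (C/A).
That gives 13 mismatches out of 45 aligned sites, so the Hamming distance is 13.

13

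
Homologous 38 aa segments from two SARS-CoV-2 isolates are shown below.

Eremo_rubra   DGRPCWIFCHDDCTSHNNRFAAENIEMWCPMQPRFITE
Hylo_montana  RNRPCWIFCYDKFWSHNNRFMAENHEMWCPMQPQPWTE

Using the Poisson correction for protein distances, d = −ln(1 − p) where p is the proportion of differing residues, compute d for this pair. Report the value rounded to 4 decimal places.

Differing sites — 1:D/R; 2:G/N; 10:H/Y; 12:D/K; 13:C/F; 14:T/W; 21:A/M; 25:I/H; 34:R/Q; 35:F/P; 36:I/W.
p = 11/38 = 0.289474.
d = −ln(1 − 0.289474) = −ln(0.710526) = 0.3417.

0.3417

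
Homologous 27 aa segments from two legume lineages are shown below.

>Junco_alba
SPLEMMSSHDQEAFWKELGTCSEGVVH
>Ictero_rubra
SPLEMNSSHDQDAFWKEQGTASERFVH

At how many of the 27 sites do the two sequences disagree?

Differing sites — 6:M/N; 12:E/D; 18:L/Q; 21:C/A; 24:G/R; 25:V/F.
That gives 6 mismatches out of 27 aligned sites, so the Hamming distance is 6.

6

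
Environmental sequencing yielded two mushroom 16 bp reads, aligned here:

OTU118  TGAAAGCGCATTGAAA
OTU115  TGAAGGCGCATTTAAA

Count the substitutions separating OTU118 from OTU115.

2

Differing sites — 5:A/G; 13:G/T.
That gives 2 mismatches out of 16 aligned sites, so the Hamming distance is 2.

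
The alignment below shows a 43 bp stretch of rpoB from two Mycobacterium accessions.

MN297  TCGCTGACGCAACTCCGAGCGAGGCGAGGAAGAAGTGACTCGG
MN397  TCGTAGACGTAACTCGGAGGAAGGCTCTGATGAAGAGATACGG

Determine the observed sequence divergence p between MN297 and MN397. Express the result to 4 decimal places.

0.3023

Differing sites — 4:C/T; 5:T/A; 10:C/T; 16:C/G; 20:C/G; 21:G/A; 26:G/T; 27:A/C; 28:G/T; 31:A/T; 36:T/A; 39:C/T; 40:T/A.
There are 13 differences over 43 sites, so p = 13/43 = 0.3023.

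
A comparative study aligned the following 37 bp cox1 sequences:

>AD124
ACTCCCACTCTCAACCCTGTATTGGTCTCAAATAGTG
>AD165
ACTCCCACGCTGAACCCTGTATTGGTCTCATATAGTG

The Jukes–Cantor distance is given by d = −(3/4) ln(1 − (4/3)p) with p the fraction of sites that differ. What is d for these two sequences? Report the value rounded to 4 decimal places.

The sequences differ at positions 9 (T/G), 12 (C/G), 31 (A/T).
p = 3/37 = 0.081081.
d = −0.75 · ln(1 − (4/3)·0.081081) = −0.75 · ln(0.891892) = −0.75 · (-0.114410) = 0.0858.

0.0858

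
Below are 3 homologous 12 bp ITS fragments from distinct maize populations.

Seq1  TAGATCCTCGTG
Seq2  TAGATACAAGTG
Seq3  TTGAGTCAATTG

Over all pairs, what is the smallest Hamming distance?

3

Pairwise Hamming distances:
  Seq1 vs Seq2: 3
  Seq1 vs Seq3: 6
  Seq2 vs Seq3: 4
The smallest is 3, between Seq1 and Seq2.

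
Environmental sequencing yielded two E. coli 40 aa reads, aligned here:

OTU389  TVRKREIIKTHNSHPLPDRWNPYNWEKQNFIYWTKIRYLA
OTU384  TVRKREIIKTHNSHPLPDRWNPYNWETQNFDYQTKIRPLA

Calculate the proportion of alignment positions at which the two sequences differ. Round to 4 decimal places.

Differing sites — 27:K/T; 31:I/D; 33:W/Q; 38:Y/P.
There are 4 differences over 40 sites, so p = 4/40 = 0.1000.

0.1000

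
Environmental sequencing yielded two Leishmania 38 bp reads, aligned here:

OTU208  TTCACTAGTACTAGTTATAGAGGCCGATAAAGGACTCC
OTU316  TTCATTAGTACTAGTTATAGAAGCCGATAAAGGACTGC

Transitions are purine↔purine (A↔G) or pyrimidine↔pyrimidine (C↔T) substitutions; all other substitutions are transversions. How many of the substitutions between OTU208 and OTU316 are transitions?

Mismatches occur at site 5 (C↔T, transition), site 22 (G↔A, transition), site 37 (C↔G, transversion).
Of the 3 differences, 2 transitions and 1 transversion, so the answer is 2.

2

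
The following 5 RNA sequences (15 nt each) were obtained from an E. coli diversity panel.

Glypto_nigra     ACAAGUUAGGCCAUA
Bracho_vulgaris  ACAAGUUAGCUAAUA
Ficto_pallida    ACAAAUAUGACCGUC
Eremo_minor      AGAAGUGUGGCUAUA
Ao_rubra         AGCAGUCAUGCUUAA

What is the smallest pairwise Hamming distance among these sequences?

3

Pairwise Hamming distances:
  Glypto_nigra vs Bracho_vulgaris: 3
  Glypto_nigra vs Ficto_pallida: 6
  Glypto_nigra vs Eremo_minor: 4
  Glypto_nigra vs Ao_rubra: 7
  Bracho_vulgaris vs Ficto_pallida: 8
  Bracho_vulgaris vs Eremo_minor: 6
  Bracho_vulgaris vs Ao_rubra: 9
  Ficto_pallida vs Eremo_minor: 7
  Ficto_pallida vs Ao_rubra: 11
  Eremo_minor vs Ao_rubra: 6
The smallest is 3, between Glypto_nigra and Bracho_vulgaris.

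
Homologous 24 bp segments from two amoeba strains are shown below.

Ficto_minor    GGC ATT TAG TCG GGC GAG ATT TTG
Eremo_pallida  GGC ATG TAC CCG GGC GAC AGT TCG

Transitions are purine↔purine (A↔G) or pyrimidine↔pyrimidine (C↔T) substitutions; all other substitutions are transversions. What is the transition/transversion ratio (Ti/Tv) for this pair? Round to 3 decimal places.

0.500

The sequences differ at positions 6 (T/G, transversion), 9 (G/C, transversion), 10 (T/C, transition), 18 (G/C, transversion), 20 (T/G, transversion), 23 (T/C, transition).
Of the 6 differences, 2 transitions and 4 transversions, so Ti/Tv = 2/4 = 0.500.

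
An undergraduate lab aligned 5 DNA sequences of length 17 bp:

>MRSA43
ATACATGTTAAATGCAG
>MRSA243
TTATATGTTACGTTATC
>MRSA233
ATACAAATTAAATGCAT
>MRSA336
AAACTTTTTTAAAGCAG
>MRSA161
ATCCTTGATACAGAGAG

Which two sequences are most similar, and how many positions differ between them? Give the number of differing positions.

3

Pairwise Hamming distances:
  MRSA43 vs MRSA243: 8
  MRSA43 vs MRSA233: 3
  MRSA43 vs MRSA336: 5
  MRSA43 vs MRSA161: 7
  MRSA243 vs MRSA233: 10
  MRSA243 vs MRSA336: 13
  MRSA243 vs MRSA161: 11
  MRSA233 vs MRSA336: 7
  MRSA233 vs MRSA161: 10
  MRSA336 vs MRSA161: 9
The smallest is 3, between MRSA43 and MRSA233.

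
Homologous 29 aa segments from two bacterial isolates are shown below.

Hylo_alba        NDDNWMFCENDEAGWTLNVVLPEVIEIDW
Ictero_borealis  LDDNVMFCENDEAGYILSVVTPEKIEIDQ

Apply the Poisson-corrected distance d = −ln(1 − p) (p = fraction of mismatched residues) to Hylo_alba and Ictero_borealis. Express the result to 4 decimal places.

0.3228

Mismatches occur at site 1 (N/L), site 5 (W/V), site 15 (W/Y), site 16 (T/I), site 18 (N/S), site 21 (L/T), site 24 (V/K), site 29 (W/Q).
p = 8/29 = 0.275862.
d = −ln(1 − 0.275862) = −ln(0.724138) = 0.3228.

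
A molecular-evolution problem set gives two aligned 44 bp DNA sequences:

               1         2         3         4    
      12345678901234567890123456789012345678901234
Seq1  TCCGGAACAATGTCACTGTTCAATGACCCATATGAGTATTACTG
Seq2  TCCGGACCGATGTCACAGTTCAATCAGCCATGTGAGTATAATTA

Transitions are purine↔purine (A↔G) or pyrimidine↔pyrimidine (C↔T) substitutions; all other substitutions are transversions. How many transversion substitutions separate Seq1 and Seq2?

5

The sequences differ at positions 7 (A/C, transversion), 9 (A/G, transition), 17 (T/A, transversion), 25 (G/C, transversion), 27 (C/G, transversion), 32 (A/G, transition), 40 (T/A, transversion), 42 (C/T, transition), 44 (G/A, transition).
Of the 9 differences, 4 transitions and 5 transversions, so the answer is 5.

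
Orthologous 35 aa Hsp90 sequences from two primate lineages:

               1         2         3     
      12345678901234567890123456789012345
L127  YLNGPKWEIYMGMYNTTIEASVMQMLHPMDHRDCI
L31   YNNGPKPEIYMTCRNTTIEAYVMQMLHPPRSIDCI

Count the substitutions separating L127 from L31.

Differing sites — 2:L/N; 7:W/P; 12:G/T; 13:M/C; 14:Y/R; 21:S/Y; 29:M/P; 30:D/R; 31:H/S; 32:R/I.
That gives 10 mismatches out of 35 aligned sites, so the Hamming distance is 10.

10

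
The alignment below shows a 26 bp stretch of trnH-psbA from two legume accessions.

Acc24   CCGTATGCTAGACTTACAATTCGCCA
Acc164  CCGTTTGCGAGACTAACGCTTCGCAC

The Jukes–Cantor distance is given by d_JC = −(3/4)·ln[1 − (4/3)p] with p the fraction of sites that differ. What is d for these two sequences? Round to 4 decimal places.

0.3335

The sequences differ at positions 5 (A/T), 9 (T/G), 15 (T/A), 18 (A/G), 19 (A/C), 25 (C/A), 26 (A/C).
p = 7/26 = 0.269231.
d = −0.75 · ln(1 − (4/3)·0.269231) = −0.75 · ln(0.641025) = −0.75 · (-0.444687) = 0.3335.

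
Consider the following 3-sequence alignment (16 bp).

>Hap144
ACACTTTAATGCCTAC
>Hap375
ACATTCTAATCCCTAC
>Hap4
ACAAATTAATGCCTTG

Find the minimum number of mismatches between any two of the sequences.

Pairwise Hamming distances:
  Hap144 vs Hap375: 3
  Hap144 vs Hap4: 4
  Hap375 vs Hap4: 6
The smallest is 3, between Hap144 and Hap375.

3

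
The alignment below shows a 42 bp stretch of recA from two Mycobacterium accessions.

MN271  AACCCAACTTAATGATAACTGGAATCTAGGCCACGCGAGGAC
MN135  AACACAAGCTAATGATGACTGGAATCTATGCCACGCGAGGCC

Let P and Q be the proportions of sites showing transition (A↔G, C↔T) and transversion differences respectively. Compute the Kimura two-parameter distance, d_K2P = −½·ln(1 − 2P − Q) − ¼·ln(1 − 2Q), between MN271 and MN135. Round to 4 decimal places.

0.1585

Differing sites — 4:C/A (Tv); 8:C/G (Tv); 9:T/C (Ti); 17:A/G (Ti); 29:G/T (Tv); 41:A/C (Tv).
Of the 6 differences, 2 transitions and 4 transversions over 42 sites: P = 2/42 = 0.047619, Q = 4/42 = 0.095238.
d = −0.5·ln(0.809524) − 0.25·ln(0.809524) = −0.5·(-0.211309) − 0.25·(-0.211309) = 0.1585.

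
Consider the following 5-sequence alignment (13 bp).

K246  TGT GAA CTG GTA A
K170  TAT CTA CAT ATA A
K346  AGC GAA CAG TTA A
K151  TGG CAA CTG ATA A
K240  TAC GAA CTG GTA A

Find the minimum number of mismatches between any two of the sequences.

2

Pairwise Hamming distances:
  K246 vs K170: 6
  K246 vs K346: 4
  K246 vs K151: 3
  K246 vs K240: 2
  K170 vs K346: 7
  K170 vs K151: 5
  K170 vs K240: 6
  K346 vs K151: 5
  K346 vs K240: 4
  K151 vs K240: 4
The smallest is 2, between K246 and K240.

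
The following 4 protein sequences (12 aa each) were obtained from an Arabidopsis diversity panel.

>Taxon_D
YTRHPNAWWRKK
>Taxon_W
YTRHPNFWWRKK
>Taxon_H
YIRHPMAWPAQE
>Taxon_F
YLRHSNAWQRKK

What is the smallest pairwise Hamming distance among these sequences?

Pairwise Hamming distances:
  Taxon_D vs Taxon_W: 1
  Taxon_D vs Taxon_H: 6
  Taxon_D vs Taxon_F: 3
  Taxon_W vs Taxon_H: 7
  Taxon_W vs Taxon_F: 4
  Taxon_H vs Taxon_F: 7
The smallest is 1, between Taxon_D and Taxon_W.

1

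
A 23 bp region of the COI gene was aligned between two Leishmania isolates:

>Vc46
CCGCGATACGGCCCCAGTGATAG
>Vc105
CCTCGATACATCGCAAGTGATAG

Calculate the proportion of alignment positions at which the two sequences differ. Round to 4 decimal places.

Differing sites — 3:G/T; 10:G/A; 11:G/T; 13:C/G; 15:C/A.
There are 5 differences over 23 sites, so p = 5/23 = 0.2174.

0.2174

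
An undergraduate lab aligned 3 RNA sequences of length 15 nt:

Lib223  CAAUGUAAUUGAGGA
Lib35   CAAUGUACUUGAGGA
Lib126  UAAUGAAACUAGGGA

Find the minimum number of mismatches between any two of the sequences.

Pairwise Hamming distances:
  Lib223 vs Lib35: 1
  Lib223 vs Lib126: 5
  Lib35 vs Lib126: 6
The smallest is 1, between Lib223 and Lib35.

1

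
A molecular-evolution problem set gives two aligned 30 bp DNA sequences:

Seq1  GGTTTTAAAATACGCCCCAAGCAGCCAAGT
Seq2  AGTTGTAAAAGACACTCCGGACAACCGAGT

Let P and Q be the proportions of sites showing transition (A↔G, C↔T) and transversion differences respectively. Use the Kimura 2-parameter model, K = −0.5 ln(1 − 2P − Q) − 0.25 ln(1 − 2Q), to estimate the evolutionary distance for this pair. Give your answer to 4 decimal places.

0.4939

Differing sites — 1:G/A (Ti); 5:T/G (Tv); 11:T/G (Tv); 14:G/A (Ti); 16:C/T (Ti); 19:A/G (Ti); 20:A/G (Ti); 21:G/A (Ti); 24:G/A (Ti); 27:A/G (Ti).
Of the 10 differences, 8 transitions and 2 transversions over 30 sites: P = 8/30 = 0.266667, Q = 2/30 = 0.066667.
d = −0.5·ln(0.399999) − 0.25·ln(0.866666) = −0.5·(-0.916293) − 0.25·(-0.143102) = 0.4939.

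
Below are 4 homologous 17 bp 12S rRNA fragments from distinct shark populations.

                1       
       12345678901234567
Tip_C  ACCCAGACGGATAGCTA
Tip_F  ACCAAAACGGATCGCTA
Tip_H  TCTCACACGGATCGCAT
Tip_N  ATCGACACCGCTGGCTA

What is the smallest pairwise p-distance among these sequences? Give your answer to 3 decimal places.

Pairwise Hamming distances:
  Tip_C vs Tip_F: 3
  Tip_C vs Tip_H: 6
  Tip_C vs Tip_N: 6
  Tip_F vs Tip_H: 6
  Tip_F vs Tip_N: 6
  Tip_H vs Tip_N: 9
The smallest is 3 mismatches, between Tip_C and Tip_F; p = 3/17 = 0.176.

0.176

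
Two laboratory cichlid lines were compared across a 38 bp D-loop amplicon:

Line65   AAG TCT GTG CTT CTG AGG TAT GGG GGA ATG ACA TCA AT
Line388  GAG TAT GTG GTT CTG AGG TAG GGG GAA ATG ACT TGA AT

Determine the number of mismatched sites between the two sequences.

Differing sites — 1:A/G; 5:C/A; 10:C/G; 21:T/G; 26:G/A; 33:A/T; 35:C/G.
That gives 7 mismatches out of 38 aligned sites, so the Hamming distance is 7.

7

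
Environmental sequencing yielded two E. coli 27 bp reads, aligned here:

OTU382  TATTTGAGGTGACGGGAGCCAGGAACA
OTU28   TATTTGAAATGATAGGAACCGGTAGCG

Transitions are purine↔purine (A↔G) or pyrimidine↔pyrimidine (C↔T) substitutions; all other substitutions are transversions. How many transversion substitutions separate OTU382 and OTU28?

The sequences differ at positions 8 (G/A, transition), 9 (G/A, transition), 13 (C/T, transition), 14 (G/A, transition), 18 (G/A, transition), 21 (A/G, transition), 23 (G/T, transversion), 25 (A/G, transition), 27 (A/G, transition).
Of the 9 differences, 8 transitions and 1 transversion, so the answer is 1.

1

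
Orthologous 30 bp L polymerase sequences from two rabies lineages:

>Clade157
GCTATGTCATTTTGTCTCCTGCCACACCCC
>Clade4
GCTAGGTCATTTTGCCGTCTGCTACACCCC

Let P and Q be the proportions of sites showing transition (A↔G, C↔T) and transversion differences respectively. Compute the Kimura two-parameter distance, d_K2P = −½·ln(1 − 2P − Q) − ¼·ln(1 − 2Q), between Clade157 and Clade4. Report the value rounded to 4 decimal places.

Mismatches occur at site 5 (T↔G, transversion), site 15 (T↔C, transition), site 17 (T↔G, transversion), site 18 (C↔T, transition), site 23 (C↔T, transition).
Of the 5 differences, 3 transitions and 2 transversions over 30 sites: P = 3/30 = 0.100000, Q = 2/30 = 0.066667.
d = −0.5·ln(0.733333) − 0.25·ln(0.866666) = −0.5·(-0.310155) − 0.25·(-0.143102) = 0.1909.

0.1909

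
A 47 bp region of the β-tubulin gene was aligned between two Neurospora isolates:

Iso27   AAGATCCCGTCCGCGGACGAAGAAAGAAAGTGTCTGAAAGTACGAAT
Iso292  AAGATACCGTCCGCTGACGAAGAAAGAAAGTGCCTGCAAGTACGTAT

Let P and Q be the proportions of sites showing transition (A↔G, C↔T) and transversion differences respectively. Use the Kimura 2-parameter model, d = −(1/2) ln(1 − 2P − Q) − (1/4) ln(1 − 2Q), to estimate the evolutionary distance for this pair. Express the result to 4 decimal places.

0.1149

The sequences differ at positions 6 (C/A, transversion), 15 (G/T, transversion), 33 (T/C, transition), 37 (A/C, transversion), 45 (A/T, transversion).
Of the 5 differences, 1 transition and 4 transversions over 47 sites: P = 1/47 = 0.021277, Q = 4/47 = 0.085106.
d = −0.5·ln(0.872340) − 0.25·ln(0.829788) = −0.5·(-0.136576) − 0.25·(-0.186585) = 0.1149.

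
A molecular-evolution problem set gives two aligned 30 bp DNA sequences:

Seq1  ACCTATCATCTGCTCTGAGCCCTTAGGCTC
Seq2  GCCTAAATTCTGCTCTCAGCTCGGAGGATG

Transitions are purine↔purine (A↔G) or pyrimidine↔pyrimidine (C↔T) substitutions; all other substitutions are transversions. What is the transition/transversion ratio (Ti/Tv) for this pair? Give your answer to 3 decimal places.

The sequences differ at positions 1 (A/G, transition), 6 (T/A, transversion), 7 (C/A, transversion), 8 (A/T, transversion), 17 (G/C, transversion), 21 (C/T, transition), 23 (T/G, transversion), 24 (T/G, transversion), 28 (C/A, transversion), 30 (C/G, transversion).
Of the 10 differences, 2 transitions and 8 transversions, so Ti/Tv = 2/8 = 0.250.

0.250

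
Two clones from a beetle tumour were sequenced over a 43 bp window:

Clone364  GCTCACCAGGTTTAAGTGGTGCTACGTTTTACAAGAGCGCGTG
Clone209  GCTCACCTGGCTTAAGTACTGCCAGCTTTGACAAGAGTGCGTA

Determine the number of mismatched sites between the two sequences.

Mismatches occur at site 8 (A/T), site 11 (T/C), site 18 (G/A), site 19 (G/C), site 23 (T/C), site 25 (C/G), site 26 (G/C), site 30 (T/G), site 38 (C/T), site 43 (G/A).
That gives 10 mismatches out of 43 aligned sites, so the Hamming distance is 10.

10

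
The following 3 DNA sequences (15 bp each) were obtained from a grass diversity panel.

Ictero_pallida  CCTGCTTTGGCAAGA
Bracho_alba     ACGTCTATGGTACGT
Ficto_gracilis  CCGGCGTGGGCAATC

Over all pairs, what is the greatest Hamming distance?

9

Pairwise Hamming distances:
  Ictero_pallida vs Bracho_alba: 7
  Ictero_pallida vs Ficto_gracilis: 5
  Bracho_alba vs Ficto_gracilis: 9
The largest is 9, between Bracho_alba and Ficto_gracilis.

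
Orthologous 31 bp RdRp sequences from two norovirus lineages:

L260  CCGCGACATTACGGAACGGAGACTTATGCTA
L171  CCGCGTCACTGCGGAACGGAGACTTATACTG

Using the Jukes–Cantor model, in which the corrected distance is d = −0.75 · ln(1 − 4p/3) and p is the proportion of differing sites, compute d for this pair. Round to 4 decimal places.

0.1816

Differing sites — 6:A/T; 9:T/C; 11:A/G; 28:G/A; 31:A/G.
p = 5/31 = 0.161290.
d = −0.75 · ln(1 − (4/3)·0.161290) = −0.75 · ln(0.784947) = −0.75 · (-0.242139) = 0.1816.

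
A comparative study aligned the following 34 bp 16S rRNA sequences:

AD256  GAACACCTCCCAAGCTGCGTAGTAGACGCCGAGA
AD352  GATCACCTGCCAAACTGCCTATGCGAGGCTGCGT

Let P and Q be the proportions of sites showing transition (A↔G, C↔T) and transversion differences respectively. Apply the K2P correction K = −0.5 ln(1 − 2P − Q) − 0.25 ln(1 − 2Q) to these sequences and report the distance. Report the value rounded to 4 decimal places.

Mismatches occur at site 3 (A/T, transversion), site 9 (C/G, transversion), site 14 (G/A, transition), site 19 (G/C, transversion), site 22 (G/T, transversion), site 23 (T/G, transversion), site 24 (A/C, transversion), site 27 (C/G, transversion), site 30 (C/T, transition), site 32 (A/C, transversion), site 34 (A/T, transversion).
Of the 11 differences, 2 transitions and 9 transversions over 34 sites: P = 2/34 = 0.058824, Q = 9/34 = 0.264706.
d = −0.5·ln(0.617646) − 0.25·ln(0.470588) = −0.5·(-0.481840) − 0.25·(-0.753772) = 0.4294.

0.4294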